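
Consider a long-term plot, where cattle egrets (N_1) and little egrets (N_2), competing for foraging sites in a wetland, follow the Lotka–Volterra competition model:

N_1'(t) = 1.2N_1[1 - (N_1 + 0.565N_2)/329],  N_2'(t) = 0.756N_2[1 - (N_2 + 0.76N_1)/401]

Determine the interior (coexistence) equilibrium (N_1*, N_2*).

Setting both brackets to zero gives the nullclines N_1 + 0.565N_2 = 329 and 0.76N_1 + N_2 = 401.
Substituting N_2 = 401 - 0.76N_1 into the first: N_1(1 - 0.565·0.76) = 329 - 0.565·401.
So N_1* = 102/0.571 = 180, and then N_2* = 401 - 0.76·180 = 265.

N_1* ≈ 180, N_2* ≈ 265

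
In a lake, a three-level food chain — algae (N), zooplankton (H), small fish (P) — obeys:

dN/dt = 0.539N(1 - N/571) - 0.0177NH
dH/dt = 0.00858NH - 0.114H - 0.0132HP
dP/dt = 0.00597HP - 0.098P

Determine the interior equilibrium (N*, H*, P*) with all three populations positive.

N* ≈ 263, H* ≈ 16.4, P* ≈ 162

From dP/dt = 0: 0.00597H* = 0.098, so H* = 16.4.
From dN/dt = 0: 0.539(1 - N*/571) = 0.0177·16.4, giving N* = 571·(1 - 0.539) = 263.
From dH/dt = 0: 0.00858·263 - 0.114 = 0.0132P*, so P* = 2.14/0.0132 = 162.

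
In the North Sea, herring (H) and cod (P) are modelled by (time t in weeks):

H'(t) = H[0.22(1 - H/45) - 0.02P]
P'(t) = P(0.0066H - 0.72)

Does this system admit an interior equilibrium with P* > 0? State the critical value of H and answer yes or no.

The predator equation gives dP/dt > 0 only when H > 0.72/0.0066 = 109.
Without the predator, H → K = 45. Since 45 < 109, the predator cannot invade.

Threshold H = 109; K < 109, so no, the predator goes extinct.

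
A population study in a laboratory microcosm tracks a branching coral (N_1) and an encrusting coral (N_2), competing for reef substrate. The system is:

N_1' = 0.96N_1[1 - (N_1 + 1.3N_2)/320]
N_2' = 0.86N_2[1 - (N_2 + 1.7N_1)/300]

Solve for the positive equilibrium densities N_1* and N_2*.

N_1* ≈ 57.9, N_2* ≈ 202

Setting both brackets to zero gives the nullclines N_1 + 1.3N_2 = 320 and 1.7N_1 + N_2 = 300.
Substituting N_2 = 300 - 1.7N_1 into the first: N_1(1 - 1.3·1.7) = 320 - 1.3·300.
So N_1* = -70/-1.21 = 57.9, and then N_2* = 300 - 1.7·57.9 = 202.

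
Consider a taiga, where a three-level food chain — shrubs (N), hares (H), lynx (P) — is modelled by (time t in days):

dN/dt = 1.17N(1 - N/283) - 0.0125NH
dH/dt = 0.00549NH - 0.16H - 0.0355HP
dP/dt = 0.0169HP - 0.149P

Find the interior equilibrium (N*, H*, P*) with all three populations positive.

N* ≈ 256, H* ≈ 8.82, P* ≈ 35.1

From dP/dt = 0: 0.0169H* = 0.149, so H* = 8.82.
From dN/dt = 0: 1.17(1 - N*/283) = 0.0125·8.82, giving N* = 283·(1 - 0.0942) = 256.
From dH/dt = 0: 0.00549·256 - 0.16 = 0.0355P*, so P* = 1.25/0.0355 = 35.1.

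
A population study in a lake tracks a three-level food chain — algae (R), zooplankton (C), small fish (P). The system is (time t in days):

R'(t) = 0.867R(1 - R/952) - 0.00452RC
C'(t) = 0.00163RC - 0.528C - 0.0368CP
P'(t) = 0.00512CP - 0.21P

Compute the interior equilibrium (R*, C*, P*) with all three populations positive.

From dP/dt = 0: 0.00512C* = 0.21, so C* = 41.
From dR/dt = 0: 0.867(1 - R*/952) = 0.00452·41, giving R* = 952·(1 - 0.214) = 748.
From dC/dt = 0: 0.00163·748 - 0.528 = 0.0368P*, so P* = 0.692/0.0368 = 18.8.

R* ≈ 748, C* ≈ 41, P* ≈ 18.8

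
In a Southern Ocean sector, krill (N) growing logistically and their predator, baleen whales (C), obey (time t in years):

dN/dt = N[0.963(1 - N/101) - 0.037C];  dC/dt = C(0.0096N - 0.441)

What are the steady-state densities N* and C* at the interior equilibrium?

N* ≈ 45.9, C* ≈ 14.2

From dC/dt = 0 with C > 0: 0.0096N* = 0.441, so N* = 45.9.
Substitute into dN/dt = 0: 0.963(1 - 45.9/101) = 0.037C*.
The bracket is 0.545, giving C* = 0.525/0.037 = 14.2.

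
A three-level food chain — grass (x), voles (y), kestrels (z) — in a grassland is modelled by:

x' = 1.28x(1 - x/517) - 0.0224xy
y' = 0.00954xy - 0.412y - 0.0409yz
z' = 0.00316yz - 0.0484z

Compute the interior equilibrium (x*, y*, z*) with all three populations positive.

From dz/dt = 0: 0.00316y* = 0.0484, so y* = 15.3.
From dx/dt = 0: 1.28(1 - x*/517) = 0.0224·15.3, giving x* = 517·(1 - 0.268) = 378.
From dy/dt = 0: 0.00954·378 - 0.412 = 0.0409z*, so z* = 3.2/0.0409 = 78.2.

x* ≈ 378, y* ≈ 15.3, z* ≈ 78.2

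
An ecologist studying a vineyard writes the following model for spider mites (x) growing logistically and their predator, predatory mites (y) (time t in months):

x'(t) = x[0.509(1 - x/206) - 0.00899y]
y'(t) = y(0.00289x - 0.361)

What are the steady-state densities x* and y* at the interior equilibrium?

x* ≈ 125, y* ≈ 22.3

From dy/dt = 0 with y > 0: 0.00289x* = 0.361, so x* = 125.
Substitute into dx/dt = 0: 0.509(1 - 125/206) = 0.00899y*.
The bracket is 0.394, giving y* = 0.2/0.00899 = 22.3.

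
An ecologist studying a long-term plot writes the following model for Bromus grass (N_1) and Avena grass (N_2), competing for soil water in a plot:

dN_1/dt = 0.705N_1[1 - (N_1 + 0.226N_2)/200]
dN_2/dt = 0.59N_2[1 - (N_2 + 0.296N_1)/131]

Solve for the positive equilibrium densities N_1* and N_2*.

Setting both brackets to zero gives the nullclines N_1 + 0.226N_2 = 200 and 0.296N_1 + N_2 = 131.
Substituting N_2 = 131 - 0.296N_1 into the first: N_1(1 - 0.226·0.296) = 200 - 0.226·131.
So N_1* = 170/0.933 = 183, and then N_2* = 131 - 0.296·183 = 76.9.

N_1* ≈ 183, N_2* ≈ 76.9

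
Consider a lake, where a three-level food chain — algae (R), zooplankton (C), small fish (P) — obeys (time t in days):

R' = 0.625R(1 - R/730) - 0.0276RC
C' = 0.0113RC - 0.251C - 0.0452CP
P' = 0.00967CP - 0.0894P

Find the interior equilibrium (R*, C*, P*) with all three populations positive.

R* ≈ 432, C* ≈ 9.25, P* ≈ 102

From dP/dt = 0: 0.00967C* = 0.0894, so C* = 9.25.
From dR/dt = 0: 0.625(1 - R*/730) = 0.0276·9.25, giving R* = 730·(1 - 0.408) = 432.
From dC/dt = 0: 0.0113·432 - 0.251 = 0.0452P*, so P* = 4.63/0.0452 = 102.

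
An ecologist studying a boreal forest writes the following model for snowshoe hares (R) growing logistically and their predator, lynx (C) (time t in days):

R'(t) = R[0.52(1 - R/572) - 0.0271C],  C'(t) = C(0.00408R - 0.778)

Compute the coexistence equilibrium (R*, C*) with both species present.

R* ≈ 191, C* ≈ 12.8

From dC/dt = 0 with C > 0: 0.00408R* = 0.778, so R* = 191.
Substitute into dR/dt = 0: 0.52(1 - 191/572) = 0.0271C*.
The bracket is 0.667, giving C* = 0.347/0.0271 = 12.8.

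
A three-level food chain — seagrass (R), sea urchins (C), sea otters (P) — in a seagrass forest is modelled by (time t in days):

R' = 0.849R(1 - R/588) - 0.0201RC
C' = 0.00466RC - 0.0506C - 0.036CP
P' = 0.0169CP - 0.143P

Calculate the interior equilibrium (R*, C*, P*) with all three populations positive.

R* ≈ 470, C* ≈ 8.46, P* ≈ 59.5

From dP/dt = 0: 0.0169C* = 0.143, so C* = 8.46.
From dR/dt = 0: 0.849(1 - R*/588) = 0.0201·8.46, giving R* = 588·(1 - 0.2) = 470.
From dC/dt = 0: 0.00466·470 - 0.0506 = 0.036P*, so P* = 2.14/0.036 = 59.5.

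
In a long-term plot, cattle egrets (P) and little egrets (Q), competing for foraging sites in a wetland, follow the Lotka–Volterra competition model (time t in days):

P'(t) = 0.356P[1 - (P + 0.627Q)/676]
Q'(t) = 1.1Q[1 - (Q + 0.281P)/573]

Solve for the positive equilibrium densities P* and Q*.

P* ≈ 384, Q* ≈ 465

Setting both brackets to zero gives the nullclines P + 0.627Q = 676 and 0.281P + Q = 573.
Substituting Q = 573 - 0.281P into the first: P(1 - 0.627·0.281) = 676 - 0.627·573.
So P* = 317/0.824 = 384, and then Q* = 573 - 0.281·384 = 465.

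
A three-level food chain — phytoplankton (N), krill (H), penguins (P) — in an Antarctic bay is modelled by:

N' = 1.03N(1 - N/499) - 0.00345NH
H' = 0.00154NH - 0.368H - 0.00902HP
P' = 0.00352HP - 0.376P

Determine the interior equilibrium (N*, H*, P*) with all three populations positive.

From dP/dt = 0: 0.00352H* = 0.376, so H* = 107.
From dN/dt = 0: 1.03(1 - N*/499) = 0.00345·107, giving N* = 499·(1 - 0.358) = 320.
From dH/dt = 0: 0.00154·320 - 0.368 = 0.00902P*, so P* = 0.126/0.00902 = 13.9.

N* ≈ 320, H* ≈ 107, P* ≈ 13.9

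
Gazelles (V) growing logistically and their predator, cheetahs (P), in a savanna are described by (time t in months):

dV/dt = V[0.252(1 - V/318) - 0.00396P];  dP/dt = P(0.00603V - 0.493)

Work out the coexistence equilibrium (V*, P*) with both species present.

From dP/dt = 0 with P > 0: 0.00603V* = 0.493, so V* = 81.8.
Substitute into dV/dt = 0: 0.252(1 - 81.8/318) = 0.00396P*.
The bracket is 0.743, giving P* = 0.187/0.00396 = 47.3.

V* ≈ 81.8, P* ≈ 47.3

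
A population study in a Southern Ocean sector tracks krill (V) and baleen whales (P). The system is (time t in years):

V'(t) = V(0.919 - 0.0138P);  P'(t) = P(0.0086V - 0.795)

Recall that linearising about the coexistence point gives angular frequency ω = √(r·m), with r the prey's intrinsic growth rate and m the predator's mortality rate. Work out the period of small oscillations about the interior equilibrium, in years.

Here r = 0.919 and m = 0.795, so r·m = 0.731.
ω = √0.731 = 0.855 per year, hence T = 2π/ω ≈ 7.35 years.

T ≈ 7.35 years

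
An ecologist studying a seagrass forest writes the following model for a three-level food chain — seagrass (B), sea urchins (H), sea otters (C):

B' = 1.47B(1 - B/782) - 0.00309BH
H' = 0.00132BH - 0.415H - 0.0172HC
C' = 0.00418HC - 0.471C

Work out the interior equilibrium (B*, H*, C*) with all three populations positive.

B* ≈ 597, H* ≈ 113, C* ≈ 21.7

From dC/dt = 0: 0.00418H* = 0.471, so H* = 113.
From dB/dt = 0: 1.47(1 - B*/782) = 0.00309·113, giving B* = 782·(1 - 0.237) = 597.
From dH/dt = 0: 0.00132·597 - 0.415 = 0.0172C*, so C* = 0.373/0.0172 = 21.7.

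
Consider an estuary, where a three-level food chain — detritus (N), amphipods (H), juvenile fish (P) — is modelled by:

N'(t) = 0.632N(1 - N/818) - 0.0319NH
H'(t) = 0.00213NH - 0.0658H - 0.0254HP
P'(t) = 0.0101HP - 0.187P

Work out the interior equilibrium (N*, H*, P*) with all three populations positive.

N* ≈ 53.6, H* ≈ 18.5, P* ≈ 1.9

From dP/dt = 0: 0.0101H* = 0.187, so H* = 18.5.
From dN/dt = 0: 0.632(1 - N*/818) = 0.0319·18.5, giving N* = 818·(1 - 0.935) = 53.6.
From dH/dt = 0: 0.00213·53.6 - 0.0658 = 0.0254P*, so P* = 0.0483/0.0254 = 1.9.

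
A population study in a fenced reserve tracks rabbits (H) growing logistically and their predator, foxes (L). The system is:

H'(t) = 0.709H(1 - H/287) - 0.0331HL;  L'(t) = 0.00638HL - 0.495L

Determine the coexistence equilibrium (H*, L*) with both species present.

From dL/dt = 0 with L > 0: 0.00638H* = 0.495, so H* = 77.6.
Substitute into dH/dt = 0: 0.709(1 - 77.6/287) = 0.0331L*.
The bracket is 0.73, giving L* = 0.517/0.0331 = 15.6.

H* ≈ 77.6, L* ≈ 15.6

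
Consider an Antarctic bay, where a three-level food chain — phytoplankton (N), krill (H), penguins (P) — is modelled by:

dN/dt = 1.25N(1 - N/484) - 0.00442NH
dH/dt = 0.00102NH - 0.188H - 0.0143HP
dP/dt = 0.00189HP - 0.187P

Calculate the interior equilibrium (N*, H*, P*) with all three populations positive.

From dP/dt = 0: 0.00189H* = 0.187, so H* = 98.9.
From dN/dt = 0: 1.25(1 - N*/484) = 0.00442·98.9, giving N* = 484·(1 - 0.35) = 315.
From dH/dt = 0: 0.00102·315 - 0.188 = 0.0143P*, so P* = 0.133/0.0143 = 9.3.

N* ≈ 315, H* ≈ 98.9, P* ≈ 9.3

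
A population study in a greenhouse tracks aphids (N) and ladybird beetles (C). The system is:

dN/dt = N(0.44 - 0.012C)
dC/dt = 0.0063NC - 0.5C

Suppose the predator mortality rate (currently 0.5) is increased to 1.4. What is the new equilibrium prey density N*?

At the interior fixed point, setting dC/dt = 0 with C > 0 fixes N* = (predator death rate)/(NC coefficient) — independent of the other coefficients.
With the change, N* = 1.4/0.0063 = 222; it rises from 79.4.

N* ≈ 222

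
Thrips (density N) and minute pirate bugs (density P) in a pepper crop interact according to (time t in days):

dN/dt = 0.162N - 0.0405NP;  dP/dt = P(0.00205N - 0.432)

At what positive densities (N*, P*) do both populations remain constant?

N* ≈ 211, P* ≈ 4

Set dP/dt = 0 with P > 0: 0.00205N - 0.432 = 0, so N* = 0.432/0.00205 = 211.
Set dN/dt = 0 with N > 0: 0.162 - 0.0405P = 0, so P* = 0.162/0.0405 = 4.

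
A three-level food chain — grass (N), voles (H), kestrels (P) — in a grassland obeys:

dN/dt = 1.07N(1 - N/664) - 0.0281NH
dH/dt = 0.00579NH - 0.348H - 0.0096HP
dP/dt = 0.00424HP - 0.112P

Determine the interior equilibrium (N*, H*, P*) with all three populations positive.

From dP/dt = 0: 0.00424H* = 0.112, so H* = 26.4.
From dN/dt = 0: 1.07(1 - N*/664) = 0.0281·26.4, giving N* = 664·(1 - 0.694) = 203.
From dH/dt = 0: 0.00579·203 - 0.348 = 0.0096P*, so P* = 0.83/0.0096 = 86.4.

N* ≈ 203, H* ≈ 26.4, P* ≈ 86.4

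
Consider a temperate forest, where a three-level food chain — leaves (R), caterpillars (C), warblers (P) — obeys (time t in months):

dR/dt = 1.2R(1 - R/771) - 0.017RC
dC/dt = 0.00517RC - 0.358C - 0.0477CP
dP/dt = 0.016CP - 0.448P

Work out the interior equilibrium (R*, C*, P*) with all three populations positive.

From dP/dt = 0: 0.016C* = 0.448, so C* = 28.
From dR/dt = 0: 1.2(1 - R*/771) = 0.017·28, giving R* = 771·(1 - 0.397) = 465.
From dC/dt = 0: 0.00517·465 - 0.358 = 0.0477P*, so P* = 2.05/0.0477 = 42.9.

R* ≈ 465, C* ≈ 28, P* ≈ 42.9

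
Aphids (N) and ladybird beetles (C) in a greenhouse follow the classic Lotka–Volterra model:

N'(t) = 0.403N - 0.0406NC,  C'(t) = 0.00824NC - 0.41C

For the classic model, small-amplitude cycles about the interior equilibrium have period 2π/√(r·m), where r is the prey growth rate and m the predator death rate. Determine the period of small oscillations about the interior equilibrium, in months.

T ≈ 15.5 months

Here r = 0.403 and m = 0.41, so r·m = 0.165.
ω = √0.165 = 0.406 per month, hence T = 2π/ω ≈ 15.5 months.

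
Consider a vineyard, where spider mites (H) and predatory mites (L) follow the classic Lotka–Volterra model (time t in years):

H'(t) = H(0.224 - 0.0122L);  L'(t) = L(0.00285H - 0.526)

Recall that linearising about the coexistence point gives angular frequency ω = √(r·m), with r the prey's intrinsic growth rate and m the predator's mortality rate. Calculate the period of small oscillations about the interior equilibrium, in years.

T ≈ 18.3 years

Here r = 0.224 and m = 0.526, so r·m = 0.118.
ω = √0.118 = 0.343 per year, hence T = 2π/ω ≈ 18.3 years.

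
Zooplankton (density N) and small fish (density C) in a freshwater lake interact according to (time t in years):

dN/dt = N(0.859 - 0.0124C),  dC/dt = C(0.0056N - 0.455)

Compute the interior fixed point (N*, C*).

N* ≈ 81.2, C* ≈ 69.3

Set dC/dt = 0 with C > 0: 0.0056N - 0.455 = 0, so N* = 0.455/0.0056 = 81.2.
Set dN/dt = 0 with N > 0: 0.859 - 0.0124C = 0, so C* = 0.859/0.0124 = 69.3.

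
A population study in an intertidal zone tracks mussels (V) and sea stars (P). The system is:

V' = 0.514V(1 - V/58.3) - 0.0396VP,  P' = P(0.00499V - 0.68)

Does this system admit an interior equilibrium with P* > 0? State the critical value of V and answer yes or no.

The predator equation gives dP/dt > 0 only when V > 0.68/0.00499 = 136.
Without the predator, V → K = 58.3. Since 58.3 < 136, the predator cannot invade.

Threshold V = 136; K < 136, so no, the predator goes extinct.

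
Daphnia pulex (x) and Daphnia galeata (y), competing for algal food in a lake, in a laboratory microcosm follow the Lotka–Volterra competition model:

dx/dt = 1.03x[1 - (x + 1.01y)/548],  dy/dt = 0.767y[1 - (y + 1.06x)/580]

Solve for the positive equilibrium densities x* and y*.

Setting both brackets to zero gives the nullclines x + 1.01y = 548 and 1.06x + y = 580.
Substituting y = 580 - 1.06x into the first: x(1 - 1.01·1.06) = 548 - 1.01·580.
So x* = -37.8/-0.0706 = 535, and then y* = 580 - 1.06·535 = 12.5.

x* ≈ 535, y* ≈ 12.5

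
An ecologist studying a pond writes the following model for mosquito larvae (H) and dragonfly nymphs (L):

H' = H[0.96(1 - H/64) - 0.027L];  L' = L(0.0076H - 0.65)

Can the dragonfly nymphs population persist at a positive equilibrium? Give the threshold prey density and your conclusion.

Threshold H = 85.5; K < 85.5, so no, the predator goes extinct.

The predator equation gives dL/dt > 0 only when H > 0.65/0.0076 = 85.5.
Without the predator, H → K = 64. Since 64 < 85.5, the predator cannot invade.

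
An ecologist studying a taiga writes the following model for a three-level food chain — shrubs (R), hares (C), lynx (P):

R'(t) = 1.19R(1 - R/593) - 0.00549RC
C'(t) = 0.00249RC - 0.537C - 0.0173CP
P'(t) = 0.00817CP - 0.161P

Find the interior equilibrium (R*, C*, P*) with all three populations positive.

From dP/dt = 0: 0.00817C* = 0.161, so C* = 19.7.
From dR/dt = 0: 1.19(1 - R*/593) = 0.00549·19.7, giving R* = 593·(1 - 0.0909) = 539.
From dC/dt = 0: 0.00249·539 - 0.537 = 0.0173P*, so P* = 0.805/0.0173 = 46.6.

R* ≈ 539, C* ≈ 19.7, P* ≈ 46.6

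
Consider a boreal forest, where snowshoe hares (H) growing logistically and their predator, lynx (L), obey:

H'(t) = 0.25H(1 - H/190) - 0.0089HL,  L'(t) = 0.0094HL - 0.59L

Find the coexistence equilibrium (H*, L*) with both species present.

From dL/dt = 0 with L > 0: 0.0094H* = 0.59, so H* = 62.8.
Substitute into dH/dt = 0: 0.25(1 - 62.8/190) = 0.0089L*.
The bracket is 0.67, giving L* = 0.167/0.0089 = 18.8.

H* ≈ 62.8, L* ≈ 18.8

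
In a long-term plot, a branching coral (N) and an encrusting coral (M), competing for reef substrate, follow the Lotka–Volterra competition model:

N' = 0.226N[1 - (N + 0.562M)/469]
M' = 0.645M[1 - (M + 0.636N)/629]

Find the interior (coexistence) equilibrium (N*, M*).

N* ≈ 180, M* ≈ 515

Setting both brackets to zero gives the nullclines N + 0.562M = 469 and 0.636N + M = 629.
Substituting M = 629 - 0.636N into the first: N(1 - 0.562·0.636) = 469 - 0.562·629.
So N* = 116/0.643 = 180, and then M* = 629 - 0.636·180 = 515.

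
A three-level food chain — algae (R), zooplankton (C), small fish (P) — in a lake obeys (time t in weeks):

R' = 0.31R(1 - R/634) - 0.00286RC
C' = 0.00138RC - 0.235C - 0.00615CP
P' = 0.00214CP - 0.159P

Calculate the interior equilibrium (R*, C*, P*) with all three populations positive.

From dP/dt = 0: 0.00214C* = 0.159, so C* = 74.3.
From dR/dt = 0: 0.31(1 - R*/634) = 0.00286·74.3, giving R* = 634·(1 - 0.685) = 199.
From dC/dt = 0: 0.00138·199 - 0.235 = 0.00615P*, so P* = 0.0402/0.00615 = 6.53.

R* ≈ 199, C* ≈ 74.3, P* ≈ 6.53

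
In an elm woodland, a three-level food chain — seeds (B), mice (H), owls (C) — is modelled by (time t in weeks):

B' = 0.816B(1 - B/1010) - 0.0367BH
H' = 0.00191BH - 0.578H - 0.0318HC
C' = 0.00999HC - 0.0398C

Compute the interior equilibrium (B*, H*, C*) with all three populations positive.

From dC/dt = 0: 0.00999H* = 0.0398, so H* = 3.98.
From dB/dt = 0: 0.816(1 - B*/1010) = 0.0367·3.98, giving B* = 1010·(1 - 0.179) = 829.
From dH/dt = 0: 0.00191·829 - 0.578 = 0.0318C*, so C* = 1.01/0.0318 = 31.6.

B* ≈ 829, H* ≈ 3.98, C* ≈ 31.6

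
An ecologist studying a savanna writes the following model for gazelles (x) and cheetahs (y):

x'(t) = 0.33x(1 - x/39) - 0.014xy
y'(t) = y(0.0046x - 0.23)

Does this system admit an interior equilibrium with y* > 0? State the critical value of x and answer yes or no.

The predator equation gives dy/dt > 0 only when x > 0.23/0.0046 = 50.
Without the predator, x → K = 39. Since 39 < 50, the predator cannot invade.

Threshold x = 50; K < 50, so no, the predator goes extinct.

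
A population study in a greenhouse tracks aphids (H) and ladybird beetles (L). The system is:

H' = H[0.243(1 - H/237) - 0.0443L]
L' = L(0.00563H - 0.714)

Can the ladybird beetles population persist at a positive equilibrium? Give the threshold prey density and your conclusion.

The predator equation gives dL/dt > 0 only when H > 0.714/0.00563 = 127.
Without the predator, H → K = 237. Since 237 > 127, the predator can invade and persist.

Threshold H = 127; K > 127, so yes, the predator persists.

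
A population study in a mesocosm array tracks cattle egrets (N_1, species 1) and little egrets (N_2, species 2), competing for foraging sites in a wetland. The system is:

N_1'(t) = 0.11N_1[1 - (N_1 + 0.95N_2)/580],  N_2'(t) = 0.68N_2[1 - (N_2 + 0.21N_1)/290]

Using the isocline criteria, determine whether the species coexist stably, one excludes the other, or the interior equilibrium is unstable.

stable coexistence

Compare the nullcline intercepts: K1/α12 = 580/0.95 = 611 > K2 = 290; K2/α21 = 290/0.21 = 1380 > K1 = 580.
Since both inequalities hold, each species can invade when rare, so the interior equilibrium is stable.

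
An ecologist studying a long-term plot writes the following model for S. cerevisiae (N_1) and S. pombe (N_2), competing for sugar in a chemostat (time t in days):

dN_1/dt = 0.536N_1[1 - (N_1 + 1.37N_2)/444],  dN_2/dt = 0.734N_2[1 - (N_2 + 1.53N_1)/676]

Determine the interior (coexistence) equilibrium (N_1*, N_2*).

N_1* ≈ 440, N_2* ≈ 3.03

Setting both brackets to zero gives the nullclines N_1 + 1.37N_2 = 444 and 1.53N_1 + N_2 = 676.
Substituting N_2 = 676 - 1.53N_1 into the first: N_1(1 - 1.37·1.53) = 444 - 1.37·676.
So N_1* = -482/-1.1 = 440, and then N_2* = 676 - 1.53·440 = 3.03.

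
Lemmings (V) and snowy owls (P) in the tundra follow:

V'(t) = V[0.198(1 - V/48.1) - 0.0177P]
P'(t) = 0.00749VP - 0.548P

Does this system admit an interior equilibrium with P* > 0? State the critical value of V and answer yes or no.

The predator equation gives dP/dt > 0 only when V > 0.548/0.00749 = 73.2.
Without the predator, V → K = 48.1. Since 48.1 < 73.2, the predator cannot invade.

Threshold V = 73.2; K < 73.2, so no, the predator goes extinct.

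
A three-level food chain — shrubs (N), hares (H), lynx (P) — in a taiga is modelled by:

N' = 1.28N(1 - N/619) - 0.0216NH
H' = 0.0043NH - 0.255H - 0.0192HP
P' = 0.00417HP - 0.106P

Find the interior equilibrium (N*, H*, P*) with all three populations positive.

N* ≈ 353, H* ≈ 25.4, P* ≈ 65.9

From dP/dt = 0: 0.00417H* = 0.106, so H* = 25.4.
From dN/dt = 0: 1.28(1 - N*/619) = 0.0216·25.4, giving N* = 619·(1 - 0.429) = 353.
From dH/dt = 0: 0.0043·353 - 0.255 = 0.0192P*, so P* = 1.26/0.0192 = 65.9.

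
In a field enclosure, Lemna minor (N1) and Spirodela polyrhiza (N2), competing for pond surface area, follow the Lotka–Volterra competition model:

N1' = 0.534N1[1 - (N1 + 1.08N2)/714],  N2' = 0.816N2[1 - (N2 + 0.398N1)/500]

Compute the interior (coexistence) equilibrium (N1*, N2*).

N1* ≈ 305, N2* ≈ 379

Setting both brackets to zero gives the nullclines N1 + 1.08N2 = 714 and 0.398N1 + N2 = 500.
Substituting N2 = 500 - 0.398N1 into the first: N1(1 - 1.08·0.398) = 714 - 1.08·500.
So N1* = 174/0.57 = 305, and then N2* = 500 - 0.398·305 = 379.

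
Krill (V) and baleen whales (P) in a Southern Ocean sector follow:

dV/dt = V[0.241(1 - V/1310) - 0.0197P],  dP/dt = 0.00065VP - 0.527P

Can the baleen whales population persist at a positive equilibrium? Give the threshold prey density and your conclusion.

Threshold V = 811; K > 811, so yes, the predator persists.

The predator equation gives dP/dt > 0 only when V > 0.527/0.00065 = 811.
Without the predator, V → K = 1310. Since 1310 > 811, the predator can invade and persist.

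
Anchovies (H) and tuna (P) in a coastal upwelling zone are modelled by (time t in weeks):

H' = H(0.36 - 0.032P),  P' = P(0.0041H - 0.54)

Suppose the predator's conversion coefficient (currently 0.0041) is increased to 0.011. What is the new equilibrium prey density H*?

At the interior fixed point, setting dP/dt = 0 with P > 0 fixes H* = (predator death rate)/(HP coefficient) — independent of the other coefficients.
With the change, H* = 0.54/0.011 = 49.1; it falls from 132.

H* ≈ 49.1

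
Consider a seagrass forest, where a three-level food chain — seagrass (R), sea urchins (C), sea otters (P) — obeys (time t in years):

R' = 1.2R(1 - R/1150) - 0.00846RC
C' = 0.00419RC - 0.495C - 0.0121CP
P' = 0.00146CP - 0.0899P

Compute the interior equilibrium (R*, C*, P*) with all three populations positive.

R* ≈ 651, C* ≈ 61.6, P* ≈ 184

From dP/dt = 0: 0.00146C* = 0.0899, so C* = 61.6.
From dR/dt = 0: 1.2(1 - R*/1150) = 0.00846·61.6, giving R* = 1150·(1 - 0.434) = 651.
From dC/dt = 0: 0.00419·651 - 0.495 = 0.0121P*, so P* = 2.23/0.0121 = 184.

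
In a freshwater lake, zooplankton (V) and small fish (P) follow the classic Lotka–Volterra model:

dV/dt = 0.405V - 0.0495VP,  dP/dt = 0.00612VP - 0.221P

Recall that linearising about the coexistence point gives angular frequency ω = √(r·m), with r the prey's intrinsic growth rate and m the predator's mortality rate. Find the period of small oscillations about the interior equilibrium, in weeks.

Here r = 0.405 and m = 0.221, so r·m = 0.0895.
ω = √0.0895 = 0.299 per week, hence T = 2π/ω ≈ 21 weeks.

T ≈ 21 weeks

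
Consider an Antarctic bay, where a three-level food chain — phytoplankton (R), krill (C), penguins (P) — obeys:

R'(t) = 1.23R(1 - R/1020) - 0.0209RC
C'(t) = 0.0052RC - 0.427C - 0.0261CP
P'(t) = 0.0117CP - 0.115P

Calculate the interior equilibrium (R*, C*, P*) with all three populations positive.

R* ≈ 850, C* ≈ 9.83, P* ≈ 153

From dP/dt = 0: 0.0117C* = 0.115, so C* = 9.83.
From dR/dt = 0: 1.23(1 - R*/1020) = 0.0209·9.83, giving R* = 1020·(1 - 0.167) = 850.
From dC/dt = 0: 0.0052·850 - 0.427 = 0.0261P*, so P* = 3.99/0.0261 = 153.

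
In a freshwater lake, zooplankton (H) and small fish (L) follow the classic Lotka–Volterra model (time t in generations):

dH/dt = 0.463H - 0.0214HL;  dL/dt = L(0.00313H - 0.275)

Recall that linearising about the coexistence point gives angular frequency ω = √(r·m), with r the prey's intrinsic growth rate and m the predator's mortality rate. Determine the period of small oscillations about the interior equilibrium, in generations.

Here r = 0.463 and m = 0.275, so r·m = 0.127.
ω = √0.127 = 0.357 per generation, hence T = 2π/ω ≈ 17.6 generations.

T ≈ 17.6 generations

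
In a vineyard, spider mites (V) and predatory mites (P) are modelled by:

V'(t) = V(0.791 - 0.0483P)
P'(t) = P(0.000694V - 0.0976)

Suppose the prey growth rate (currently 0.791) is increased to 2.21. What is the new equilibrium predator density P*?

At the interior fixed point, setting dV/dt = 0 with V > 0 fixes P* = (prey growth rate)/(VP coefficient) — independent of the other coefficients.
With the change, P* = 2.21/0.0483 = 45.8; it rises from 16.4.

P* ≈ 45.8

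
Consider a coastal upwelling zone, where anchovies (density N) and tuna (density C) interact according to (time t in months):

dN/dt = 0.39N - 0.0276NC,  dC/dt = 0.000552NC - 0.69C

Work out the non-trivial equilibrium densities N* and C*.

Set dC/dt = 0 with C > 0: 0.000552N - 0.69 = 0, so N* = 0.69/0.000552 = 1250.
Set dN/dt = 0 with N > 0: 0.39 - 0.0276C = 0, so C* = 0.39/0.0276 = 14.1.

N* ≈ 1250, C* ≈ 14.1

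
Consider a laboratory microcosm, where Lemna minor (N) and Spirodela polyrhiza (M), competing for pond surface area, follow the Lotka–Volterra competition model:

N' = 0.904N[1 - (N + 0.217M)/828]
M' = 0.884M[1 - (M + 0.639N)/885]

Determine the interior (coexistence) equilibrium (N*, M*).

N* ≈ 738, M* ≈ 413

Setting both brackets to zero gives the nullclines N + 0.217M = 828 and 0.639N + M = 885.
Substituting M = 885 - 0.639N into the first: N(1 - 0.217·0.639) = 828 - 0.217·885.
So N* = 636/0.861 = 738, and then M* = 885 - 0.639·738 = 413.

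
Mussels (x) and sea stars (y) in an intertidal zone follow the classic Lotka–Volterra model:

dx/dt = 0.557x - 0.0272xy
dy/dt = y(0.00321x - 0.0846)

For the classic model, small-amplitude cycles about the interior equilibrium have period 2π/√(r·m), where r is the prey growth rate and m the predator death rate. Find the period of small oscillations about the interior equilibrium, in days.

Here r = 0.557 and m = 0.0846, so r·m = 0.0471.
ω = √0.0471 = 0.217 per day, hence T = 2π/ω ≈ 28.9 days.

T ≈ 28.9 days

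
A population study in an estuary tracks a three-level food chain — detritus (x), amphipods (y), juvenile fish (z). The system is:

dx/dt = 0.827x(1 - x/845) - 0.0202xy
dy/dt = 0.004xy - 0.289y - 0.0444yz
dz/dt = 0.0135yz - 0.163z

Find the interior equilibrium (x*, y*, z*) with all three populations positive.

x* ≈ 596, y* ≈ 12.1, z* ≈ 47.2

From dz/dt = 0: 0.0135y* = 0.163, so y* = 12.1.
From dx/dt = 0: 0.827(1 - x*/845) = 0.0202·12.1, giving x* = 845·(1 - 0.295) = 596.
From dy/dt = 0: 0.004·596 - 0.289 = 0.0444z*, so z* = 2.09/0.0444 = 47.2.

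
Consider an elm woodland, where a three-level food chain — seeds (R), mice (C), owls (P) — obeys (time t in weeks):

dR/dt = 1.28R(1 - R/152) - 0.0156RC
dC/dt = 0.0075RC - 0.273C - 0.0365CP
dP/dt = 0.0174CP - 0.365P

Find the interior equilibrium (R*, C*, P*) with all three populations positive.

From dP/dt = 0: 0.0174C* = 0.365, so C* = 21.
From dR/dt = 0: 1.28(1 - R*/152) = 0.0156·21, giving R* = 152·(1 - 0.256) = 113.
From dC/dt = 0: 0.0075·113 - 0.273 = 0.0365P*, so P* = 0.576/0.0365 = 15.8.

R* ≈ 113, C* ≈ 21, P* ≈ 15.8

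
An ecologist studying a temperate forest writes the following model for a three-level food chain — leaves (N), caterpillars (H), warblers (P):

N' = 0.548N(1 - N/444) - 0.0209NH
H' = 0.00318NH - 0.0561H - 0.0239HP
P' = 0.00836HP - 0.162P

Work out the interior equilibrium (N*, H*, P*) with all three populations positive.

From dP/dt = 0: 0.00836H* = 0.162, so H* = 19.4.
From dN/dt = 0: 0.548(1 - N*/444) = 0.0209·19.4, giving N* = 444·(1 - 0.739) = 116.
From dH/dt = 0: 0.00318·116 - 0.0561 = 0.0239P*, so P* = 0.312/0.0239 = 13.1.

N* ≈ 116, H* ≈ 19.4, P* ≈ 13.1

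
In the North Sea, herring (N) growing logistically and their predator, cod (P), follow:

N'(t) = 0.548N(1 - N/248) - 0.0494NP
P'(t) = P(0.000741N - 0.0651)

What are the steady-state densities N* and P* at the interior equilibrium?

N* ≈ 87.9, P* ≈ 7.16

From dP/dt = 0 with P > 0: 0.000741N* = 0.0651, so N* = 87.9.
Substitute into dN/dt = 0: 0.548(1 - 87.9/248) = 0.0494P*.
The bracket is 0.646, giving P* = 0.354/0.0494 = 7.16.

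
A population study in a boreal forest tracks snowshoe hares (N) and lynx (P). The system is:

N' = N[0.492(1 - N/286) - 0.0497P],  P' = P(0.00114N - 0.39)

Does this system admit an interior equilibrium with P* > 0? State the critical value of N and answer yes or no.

Threshold N = 342; K < 342, so no, the predator goes extinct.

The predator equation gives dP/dt > 0 only when N > 0.39/0.00114 = 342.
Without the predator, N → K = 286. Since 286 < 342, the predator cannot invade.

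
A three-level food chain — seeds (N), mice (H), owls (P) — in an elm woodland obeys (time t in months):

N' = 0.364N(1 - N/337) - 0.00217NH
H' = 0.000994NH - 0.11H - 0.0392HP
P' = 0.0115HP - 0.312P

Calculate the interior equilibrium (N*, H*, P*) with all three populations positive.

From dP/dt = 0: 0.0115H* = 0.312, so H* = 27.1.
From dN/dt = 0: 0.364(1 - N*/337) = 0.00217·27.1, giving N* = 337·(1 - 0.162) = 282.
From dH/dt = 0: 0.000994·282 - 0.11 = 0.0392P*, so P* = 0.171/0.0392 = 4.36.

N* ≈ 282, H* ≈ 27.1, P* ≈ 4.36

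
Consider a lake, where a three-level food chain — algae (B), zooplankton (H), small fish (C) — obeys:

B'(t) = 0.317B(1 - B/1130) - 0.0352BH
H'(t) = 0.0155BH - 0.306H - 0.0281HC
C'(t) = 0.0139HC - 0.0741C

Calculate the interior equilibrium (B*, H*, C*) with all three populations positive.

B* ≈ 461, H* ≈ 5.33, C* ≈ 243

From dC/dt = 0: 0.0139H* = 0.0741, so H* = 5.33.
From dB/dt = 0: 0.317(1 - B*/1130) = 0.0352·5.33, giving B* = 1130·(1 - 0.592) = 461.
From dH/dt = 0: 0.0155·461 - 0.306 = 0.0281C*, so C* = 6.84/0.0281 = 243.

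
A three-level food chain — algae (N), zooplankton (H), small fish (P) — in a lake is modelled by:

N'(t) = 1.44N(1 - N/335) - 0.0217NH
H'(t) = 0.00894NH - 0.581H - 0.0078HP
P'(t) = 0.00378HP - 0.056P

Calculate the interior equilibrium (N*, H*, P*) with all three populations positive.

N* ≈ 260, H* ≈ 14.8, P* ≈ 224

From dP/dt = 0: 0.00378H* = 0.056, so H* = 14.8.
From dN/dt = 0: 1.44(1 - N*/335) = 0.0217·14.8, giving N* = 335·(1 - 0.223) = 260.
From dH/dt = 0: 0.00894·260 - 0.581 = 0.0078P*, so P* = 1.75/0.0078 = 224.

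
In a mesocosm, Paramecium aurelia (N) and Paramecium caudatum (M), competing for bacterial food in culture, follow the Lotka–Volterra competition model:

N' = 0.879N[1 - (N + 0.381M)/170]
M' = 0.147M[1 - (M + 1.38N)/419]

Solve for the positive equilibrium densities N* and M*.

N* ≈ 21.8, M* ≈ 389

Setting both brackets to zero gives the nullclines N + 0.381M = 170 and 1.38N + M = 419.
Substituting M = 419 - 1.38N into the first: N(1 - 0.381·1.38) = 170 - 0.381·419.
So N* = 10.4/0.474 = 21.8, and then M* = 419 - 1.38·21.8 = 389.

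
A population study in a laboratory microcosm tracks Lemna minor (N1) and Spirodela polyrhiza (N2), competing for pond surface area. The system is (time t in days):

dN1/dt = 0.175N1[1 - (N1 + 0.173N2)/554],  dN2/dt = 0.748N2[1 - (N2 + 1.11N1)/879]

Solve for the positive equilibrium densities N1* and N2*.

Setting both brackets to zero gives the nullclines N1 + 0.173N2 = 554 and 1.11N1 + N2 = 879.
Substituting N2 = 879 - 1.11N1 into the first: N1(1 - 0.173·1.11) = 554 - 0.173·879.
So N1* = 402/0.808 = 497, and then N2* = 879 - 1.11·497 = 327.

N1* ≈ 497, N2* ≈ 327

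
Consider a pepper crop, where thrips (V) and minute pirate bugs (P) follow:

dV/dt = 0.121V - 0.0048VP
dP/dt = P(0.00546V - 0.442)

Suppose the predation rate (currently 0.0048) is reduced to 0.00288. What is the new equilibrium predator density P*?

P* ≈ 42

At the interior fixed point, setting dV/dt = 0 with V > 0 fixes P* = (prey growth rate)/(VP coefficient) — independent of the other coefficients.
With the change, P* = 0.121/0.00288 = 42; it rises from 25.2.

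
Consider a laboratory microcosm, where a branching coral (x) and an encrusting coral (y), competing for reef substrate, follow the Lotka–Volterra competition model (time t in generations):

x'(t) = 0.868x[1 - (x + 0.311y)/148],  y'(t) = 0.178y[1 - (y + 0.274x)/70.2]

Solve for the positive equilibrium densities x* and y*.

x* ≈ 138, y* ≈ 32.4

Setting both brackets to zero gives the nullclines x + 0.311y = 148 and 0.274x + y = 70.2.
Substituting y = 70.2 - 0.274x into the first: x(1 - 0.311·0.274) = 148 - 0.311·70.2.
So x* = 126/0.915 = 138, and then y* = 70.2 - 0.274·138 = 32.4.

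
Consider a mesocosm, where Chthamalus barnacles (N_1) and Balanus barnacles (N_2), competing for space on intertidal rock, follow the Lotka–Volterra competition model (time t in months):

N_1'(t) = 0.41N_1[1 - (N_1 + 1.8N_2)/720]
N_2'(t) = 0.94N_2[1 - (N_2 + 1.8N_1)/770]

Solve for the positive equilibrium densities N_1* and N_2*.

N_1* ≈ 297, N_2* ≈ 235

Setting both brackets to zero gives the nullclines N_1 + 1.8N_2 = 720 and 1.8N_1 + N_2 = 770.
Substituting N_2 = 770 - 1.8N_1 into the first: N_1(1 - 1.8·1.8) = 720 - 1.8·770.
So N_1* = -666/-2.24 = 297, and then N_2* = 770 - 1.8·297 = 235.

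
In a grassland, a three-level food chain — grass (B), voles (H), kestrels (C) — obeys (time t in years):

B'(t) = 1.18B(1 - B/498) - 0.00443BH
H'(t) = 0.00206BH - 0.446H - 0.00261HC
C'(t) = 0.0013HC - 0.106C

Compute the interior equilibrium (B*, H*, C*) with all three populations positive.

B* ≈ 346, H* ≈ 81.5, C* ≈ 102

From dC/dt = 0: 0.0013H* = 0.106, so H* = 81.5.
From dB/dt = 0: 1.18(1 - B*/498) = 0.00443·81.5, giving B* = 498·(1 - 0.306) = 346.
From dH/dt = 0: 0.00206·346 - 0.446 = 0.00261C*, so C* = 0.266/0.00261 = 102.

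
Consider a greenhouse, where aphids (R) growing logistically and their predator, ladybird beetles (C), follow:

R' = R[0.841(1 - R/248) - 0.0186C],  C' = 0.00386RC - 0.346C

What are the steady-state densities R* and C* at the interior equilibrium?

R* ≈ 89.6, C* ≈ 28.9

From dC/dt = 0 with C > 0: 0.00386R* = 0.346, so R* = 89.6.
Substitute into dR/dt = 0: 0.841(1 - 89.6/248) = 0.0186C*.
The bracket is 0.639, giving C* = 0.537/0.0186 = 28.9.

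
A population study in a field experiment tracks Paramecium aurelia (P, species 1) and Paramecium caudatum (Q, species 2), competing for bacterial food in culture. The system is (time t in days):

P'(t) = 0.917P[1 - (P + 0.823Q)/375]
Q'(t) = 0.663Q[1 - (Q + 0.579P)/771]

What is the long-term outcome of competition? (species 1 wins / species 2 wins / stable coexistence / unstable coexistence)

Compare the nullcline intercepts: K1/α12 = 375/0.823 = 456 < K2 = 771; K2/α21 = 771/0.579 = 1330 > K1 = 375.
Since the inequalities point opposite ways, species 2 can invade but species 1 cannot.

species 2 excludes species 1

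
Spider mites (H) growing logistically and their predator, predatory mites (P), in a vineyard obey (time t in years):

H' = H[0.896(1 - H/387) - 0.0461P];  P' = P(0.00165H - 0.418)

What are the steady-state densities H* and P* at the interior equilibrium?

H* ≈ 253, P* ≈ 6.71

From dP/dt = 0 with P > 0: 0.00165H* = 0.418, so H* = 253.
Substitute into dH/dt = 0: 0.896(1 - 253/387) = 0.0461P*.
The bracket is 0.345, giving P* = 0.309/0.0461 = 6.71.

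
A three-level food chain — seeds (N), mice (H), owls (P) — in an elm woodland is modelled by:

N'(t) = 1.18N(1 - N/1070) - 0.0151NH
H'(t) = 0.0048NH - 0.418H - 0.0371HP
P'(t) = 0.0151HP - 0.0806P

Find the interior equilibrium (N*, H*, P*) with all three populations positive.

N* ≈ 997, H* ≈ 5.34, P* ≈ 118

From dP/dt = 0: 0.0151H* = 0.0806, so H* = 5.34.
From dN/dt = 0: 1.18(1 - N*/1070) = 0.0151·5.34, giving N* = 1070·(1 - 0.0683) = 997.
From dH/dt = 0: 0.0048·997 - 0.418 = 0.0371P*, so P* = 4.37/0.0371 = 118.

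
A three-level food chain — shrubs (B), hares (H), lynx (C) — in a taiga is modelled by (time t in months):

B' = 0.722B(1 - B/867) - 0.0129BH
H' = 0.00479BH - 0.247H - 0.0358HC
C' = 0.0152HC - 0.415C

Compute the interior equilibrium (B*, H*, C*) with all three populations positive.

From dC/dt = 0: 0.0152H* = 0.415, so H* = 27.3.
From dB/dt = 0: 0.722(1 - B*/867) = 0.0129·27.3, giving B* = 867·(1 - 0.488) = 444.
From dH/dt = 0: 0.00479·444 - 0.247 = 0.0358C*, so C* = 1.88/0.0358 = 52.5.

B* ≈ 444, H* ≈ 27.3, C* ≈ 52.5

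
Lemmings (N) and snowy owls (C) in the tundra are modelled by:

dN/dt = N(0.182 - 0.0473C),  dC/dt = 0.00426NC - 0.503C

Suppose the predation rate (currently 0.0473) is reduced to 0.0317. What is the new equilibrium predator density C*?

At the interior fixed point, setting dN/dt = 0 with N > 0 fixes C* = (prey growth rate)/(NC coefficient) — independent of the other coefficients.
With the change, C* = 0.182/0.0317 = 5.74; it rises from 3.85.

C* ≈ 5.74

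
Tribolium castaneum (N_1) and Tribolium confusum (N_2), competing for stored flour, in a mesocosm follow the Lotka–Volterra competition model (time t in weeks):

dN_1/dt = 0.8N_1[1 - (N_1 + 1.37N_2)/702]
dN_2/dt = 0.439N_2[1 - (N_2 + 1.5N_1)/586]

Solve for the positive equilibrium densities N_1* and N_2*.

Setting both brackets to zero gives the nullclines N_1 + 1.37N_2 = 702 and 1.5N_1 + N_2 = 586.
Substituting N_2 = 586 - 1.5N_1 into the first: N_1(1 - 1.37·1.5) = 702 - 1.37·586.
So N_1* = -101/-1.06 = 95.6, and then N_2* = 586 - 1.5·95.6 = 443.

N_1* ≈ 95.6, N_2* ≈ 443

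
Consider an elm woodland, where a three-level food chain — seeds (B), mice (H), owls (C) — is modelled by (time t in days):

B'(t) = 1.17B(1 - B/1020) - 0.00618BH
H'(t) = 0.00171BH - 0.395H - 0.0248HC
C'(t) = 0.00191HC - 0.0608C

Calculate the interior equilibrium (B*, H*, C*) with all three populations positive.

From dC/dt = 0: 0.00191H* = 0.0608, so H* = 31.8.
From dB/dt = 0: 1.17(1 - B*/1020) = 0.00618·31.8, giving B* = 1020·(1 - 0.168) = 848.
From dH/dt = 0: 0.00171·848 - 0.395 = 0.0248C*, so C* = 1.06/0.0248 = 42.6.

B* ≈ 848, H* ≈ 31.8, C* ≈ 42.6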